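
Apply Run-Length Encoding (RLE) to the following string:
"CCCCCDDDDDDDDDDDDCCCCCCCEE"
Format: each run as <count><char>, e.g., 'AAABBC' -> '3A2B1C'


Scanning runs left to right:
  i=0: run of 'C' x 5 -> '5C'
  i=5: run of 'D' x 12 -> '12D'
  i=17: run of 'C' x 7 -> '7C'
  i=24: run of 'E' x 2 -> '2E'

RLE = 5C12D7C2E


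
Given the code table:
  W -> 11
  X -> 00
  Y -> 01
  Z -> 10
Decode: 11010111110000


Decoding:
11 -> W
01 -> Y
01 -> Y
11 -> W
11 -> W
00 -> X
00 -> X


Result: WYYWWXX


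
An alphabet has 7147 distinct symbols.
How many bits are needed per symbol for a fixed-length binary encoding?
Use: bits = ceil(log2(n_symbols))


log2(7147) = 12.8031
Bracket: 2^12 = 4096 < 7147 <= 2^13 = 8192
So ceil(log2(7147)) = 13

bits = ceil(log2(7147)) = ceil(12.8031) = 13 bits


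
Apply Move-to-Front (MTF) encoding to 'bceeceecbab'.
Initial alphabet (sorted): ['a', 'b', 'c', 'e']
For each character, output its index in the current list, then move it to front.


MTF encoding:
'b': index 1 in ['a', 'b', 'c', 'e'] -> ['b', 'a', 'c', 'e']
'c': index 2 in ['b', 'a', 'c', 'e'] -> ['c', 'b', 'a', 'e']
'e': index 3 in ['c', 'b', 'a', 'e'] -> ['e', 'c', 'b', 'a']
'e': index 0 in ['e', 'c', 'b', 'a'] -> ['e', 'c', 'b', 'a']
'c': index 1 in ['e', 'c', 'b', 'a'] -> ['c', 'e', 'b', 'a']
'e': index 1 in ['c', 'e', 'b', 'a'] -> ['e', 'c', 'b', 'a']
'e': index 0 in ['e', 'c', 'b', 'a'] -> ['e', 'c', 'b', 'a']
'c': index 1 in ['e', 'c', 'b', 'a'] -> ['c', 'e', 'b', 'a']
'b': index 2 in ['c', 'e', 'b', 'a'] -> ['b', 'c', 'e', 'a']
'a': index 3 in ['b', 'c', 'e', 'a'] -> ['a', 'b', 'c', 'e']
'b': index 1 in ['a', 'b', 'c', 'e'] -> ['b', 'a', 'c', 'e']


Output: [1, 2, 3, 0, 1, 1, 0, 1, 2, 3, 1]


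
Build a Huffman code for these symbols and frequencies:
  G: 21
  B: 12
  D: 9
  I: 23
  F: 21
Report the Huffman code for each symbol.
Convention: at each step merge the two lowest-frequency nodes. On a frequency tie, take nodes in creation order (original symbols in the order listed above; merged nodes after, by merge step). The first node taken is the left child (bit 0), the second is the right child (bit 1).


Huffman tree construction:
Step 1: Merge D(9) + B(12) = 21
Step 2: Merge G(21) + F(21) = 42
Step 3: Merge (D+B)(21) + I(23) = 44
Step 4: Merge (G+F)(42) + ((D+B)+I)(44) = 86
Read each symbol's code off the tree from the root (left child = 0, right child = 1).

Codes:
  G: 00 (length 2)
  B: 101 (length 3)
  D: 100 (length 3)
  I: 11 (length 2)
  F: 01 (length 2)
Average code length: 193/86 = 2.2442 bits/symbol


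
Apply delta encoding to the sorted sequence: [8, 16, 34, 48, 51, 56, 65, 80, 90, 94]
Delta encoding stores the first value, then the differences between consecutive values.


First value: 8
Deltas:
  16 - 8 = 8
  34 - 16 = 18
  48 - 34 = 14
  51 - 48 = 3
  56 - 51 = 5
  65 - 56 = 9
  80 - 65 = 15
  90 - 80 = 10
  94 - 90 = 4


Delta encoded: [8, 8, 18, 14, 3, 5, 9, 15, 10, 4]


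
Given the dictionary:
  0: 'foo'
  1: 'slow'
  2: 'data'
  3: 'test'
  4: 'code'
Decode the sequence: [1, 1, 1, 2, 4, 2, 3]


Look up each index in the dictionary:
  1 -> 'slow'
  1 -> 'slow'
  1 -> 'slow'
  2 -> 'data'
  4 -> 'code'
  2 -> 'data'
  3 -> 'test'

Decoded: "slow slow slow data code data test"


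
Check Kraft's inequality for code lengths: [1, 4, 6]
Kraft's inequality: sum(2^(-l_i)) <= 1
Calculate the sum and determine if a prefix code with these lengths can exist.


Sum = 2^(-1) + 2^(-4) + 2^(-6)
    = 0.5 + 0.0625 + 0.015625
    = 37/64 = 0.578125
Since 0.578125 <= 1, Kraft's inequality IS satisfied.
A prefix code with these lengths CAN exist.

Kraft sum = 0.578125. Satisfied.


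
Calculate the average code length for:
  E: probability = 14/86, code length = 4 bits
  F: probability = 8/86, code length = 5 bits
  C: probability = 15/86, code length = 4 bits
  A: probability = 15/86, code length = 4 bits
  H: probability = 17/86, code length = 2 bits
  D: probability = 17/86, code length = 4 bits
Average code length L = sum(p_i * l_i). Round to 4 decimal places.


Weighted contributions p_i * l_i:
  E: (14/86) * 4 = 56/86
  F: (8/86) * 5 = 40/86
  C: (15/86) * 4 = 60/86
  A: (15/86) * 4 = 60/86
  H: (17/86) * 2 = 34/86
  D: (17/86) * 4 = 68/86
Sum = (56 + 40 + 60 + 60 + 34 + 68)/86 = 318/86

L = 318/86 = 3.6977 bits/symbol


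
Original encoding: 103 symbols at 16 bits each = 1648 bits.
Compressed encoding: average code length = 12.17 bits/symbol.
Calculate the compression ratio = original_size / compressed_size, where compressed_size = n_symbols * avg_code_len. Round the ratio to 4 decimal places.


original_size = n_symbols * orig_bits = 103 * 16 = 1648 bits
compressed_size = n_symbols * avg_code_len = 103 * 12.17 = 1253.51 bits
ratio = original_size / compressed_size = 1648 / 1253.51 = 1.3147

Compression ratio = 1.3147


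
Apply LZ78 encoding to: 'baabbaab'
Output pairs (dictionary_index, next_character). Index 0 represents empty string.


LZ78 encoding steps:
Dictionary: {0: ''}
Step 1: w='' (idx 0), next='b' -> output (0, 'b'), add 'b' as idx 1
Step 2: w='' (idx 0), next='a' -> output (0, 'a'), add 'a' as idx 2
Step 3: w='a' (idx 2), next='b' -> output (2, 'b'), add 'ab' as idx 3
Step 4: w='b' (idx 1), next='a' -> output (1, 'a'), add 'ba' as idx 4
Step 5: w='ab' (idx 3), end of input -> output (3, '')


Encoded: [(0, 'b'), (0, 'a'), (2, 'b'), (1, 'a'), (3, '')]


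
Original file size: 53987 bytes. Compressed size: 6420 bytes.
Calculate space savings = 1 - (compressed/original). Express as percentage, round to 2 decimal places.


ratio = compressed/original = 6420/53987 = 0.118918
savings = 1 - ratio = 1 - 0.118918 = 0.881082
as a percentage: 0.881082 * 100 = 88.11%

Space savings = 1 - 6420/53987 = 88.11%


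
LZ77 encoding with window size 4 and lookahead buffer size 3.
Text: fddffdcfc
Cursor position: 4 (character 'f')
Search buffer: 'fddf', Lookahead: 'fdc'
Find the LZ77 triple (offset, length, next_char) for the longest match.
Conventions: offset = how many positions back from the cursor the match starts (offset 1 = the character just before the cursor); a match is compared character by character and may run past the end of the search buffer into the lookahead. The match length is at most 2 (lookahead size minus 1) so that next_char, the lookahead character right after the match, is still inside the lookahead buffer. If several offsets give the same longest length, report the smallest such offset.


Try each offset into the search buffer:
  offset=1 (pos 3, char 'f'): match length 1
  offset=2 (pos 2, char 'd'): match length 0
  offset=3 (pos 1, char 'd'): match length 0
  offset=4 (pos 0, char 'f'): match length 2
Longest match has length 2 at offset 4.
next_char = character at position 4 + 2 = 6 -> 'c'

Best match: offset=4, length=2 (matching 'fd' starting at position 0)
LZ77 triple: (4, 2, 'c')


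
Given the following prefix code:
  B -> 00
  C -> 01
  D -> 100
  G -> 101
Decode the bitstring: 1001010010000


Decoding step by step:
Bits 100 -> D
Bits 101 -> G
Bits 00 -> B
Bits 100 -> D
Bits 00 -> B


Decoded message: DGBDB


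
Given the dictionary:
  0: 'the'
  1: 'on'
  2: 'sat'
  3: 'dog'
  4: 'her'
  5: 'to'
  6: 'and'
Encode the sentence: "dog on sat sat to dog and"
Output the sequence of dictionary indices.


Look up each word in the dictionary:
  'dog' -> 3
  'on' -> 1
  'sat' -> 2
  'sat' -> 2
  'to' -> 5
  'dog' -> 3
  'and' -> 6

Encoded: [3, 1, 2, 2, 5, 3, 6]


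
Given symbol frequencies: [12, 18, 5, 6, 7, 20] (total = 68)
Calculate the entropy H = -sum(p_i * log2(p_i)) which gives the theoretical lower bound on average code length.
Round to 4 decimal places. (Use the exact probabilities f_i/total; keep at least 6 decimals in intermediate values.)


Per-symbol terms -p_i * log2(p_i) with p_i = f_i/68:
  p = 12/68 = 0.176471: log2(p) = -2.502500, -p*log2(p) = 0.441618
  p = 18/68 = 0.264706: log2(p) = -1.917538, -p*log2(p) = 0.507584
  p = 5/68 = 0.073529: log2(p) = -3.765535, -p*log2(p) = 0.276878
  p = 6/68 = 0.088235: log2(p) = -3.502500, -p*log2(p) = 0.309044
  p = 7/68 = 0.102941: log2(p) = -3.280108, -p*log2(p) = 0.337658
  p = 20/68 = 0.294118: log2(p) = -1.765535, -p*log2(p) = 0.519275
H = 0.441618 + 0.507584 + 0.276878 + 0.309044 + 0.337658 + 0.519275 = 2.392057

H = 2.3921 bits/symbol


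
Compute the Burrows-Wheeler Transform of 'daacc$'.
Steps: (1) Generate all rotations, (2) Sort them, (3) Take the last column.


Rotations (sorted):
  0: $daacc -> last char: c
  1: aacc$d -> last char: d
  2: acc$da -> last char: a
  3: c$daac -> last char: c
  4: cc$daa -> last char: a
  5: daacc$ -> last char: $


BWT = cdaca$


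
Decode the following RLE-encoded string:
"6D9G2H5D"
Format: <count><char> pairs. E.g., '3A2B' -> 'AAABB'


Expanding each <count><char> pair:
  6D -> 'DDDDDD'
  9G -> 'GGGGGGGGG'
  2H -> 'HH'
  5D -> 'DDDDD'

Decoded = DDDDDDGGGGGGGGGHHDDDDD


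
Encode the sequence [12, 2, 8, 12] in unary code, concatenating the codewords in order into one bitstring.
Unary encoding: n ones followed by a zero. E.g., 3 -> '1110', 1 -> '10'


Encode each number as n ones followed by a terminating 0:
  12 -> 1111111111110 (13 bits)
  2 -> 110 (3 bits)
  8 -> 111111110 (9 bits)
  12 -> 1111111111110 (13 bits)
Total length = 13 + 3 + 9 + 13 = 38 bits.

Unary([12, 2, 8, 12]) = 11111111111101101111111101111111111110 (38 bits)


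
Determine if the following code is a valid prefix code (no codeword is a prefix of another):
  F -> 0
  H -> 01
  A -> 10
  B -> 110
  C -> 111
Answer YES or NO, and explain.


Checking each pair (does one codeword prefix another?):
  F='0' vs H='01': prefix -- VIOLATION

NO -- this is NOT a valid prefix code. F (0) is a prefix of H (01).


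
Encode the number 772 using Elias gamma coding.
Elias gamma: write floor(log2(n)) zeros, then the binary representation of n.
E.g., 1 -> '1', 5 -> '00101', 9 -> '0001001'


num_bits = floor(log2(772)) + 1 = 10
leading_zeros = num_bits - 1 = 9
binary(772) = 1100000100

Elias gamma(772) = '000000000' + '1100000100' = 0000000001100000100 (19 bits)


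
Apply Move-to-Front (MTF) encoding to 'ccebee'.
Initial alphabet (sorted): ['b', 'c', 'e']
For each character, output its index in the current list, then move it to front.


MTF encoding:
'c': index 1 in ['b', 'c', 'e'] -> ['c', 'b', 'e']
'c': index 0 in ['c', 'b', 'e'] -> ['c', 'b', 'e']
'e': index 2 in ['c', 'b', 'e'] -> ['e', 'c', 'b']
'b': index 2 in ['e', 'c', 'b'] -> ['b', 'e', 'c']
'e': index 1 in ['b', 'e', 'c'] -> ['e', 'b', 'c']
'e': index 0 in ['e', 'b', 'c'] -> ['e', 'b', 'c']


Output: [1, 0, 2, 2, 1, 0]


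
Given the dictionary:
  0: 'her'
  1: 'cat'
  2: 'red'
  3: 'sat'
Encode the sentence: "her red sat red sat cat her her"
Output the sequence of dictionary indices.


Look up each word in the dictionary:
  'her' -> 0
  'red' -> 2
  'sat' -> 3
  'red' -> 2
  'sat' -> 3
  'cat' -> 1
  'her' -> 0
  'her' -> 0

Encoded: [0, 2, 3, 2, 3, 1, 0, 0]


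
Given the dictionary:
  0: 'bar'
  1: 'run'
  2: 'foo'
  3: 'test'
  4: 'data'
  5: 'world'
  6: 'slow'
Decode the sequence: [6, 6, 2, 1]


Look up each index in the dictionary:
  6 -> 'slow'
  6 -> 'slow'
  2 -> 'foo'
  1 -> 'run'

Decoded: "slow slow foo run"


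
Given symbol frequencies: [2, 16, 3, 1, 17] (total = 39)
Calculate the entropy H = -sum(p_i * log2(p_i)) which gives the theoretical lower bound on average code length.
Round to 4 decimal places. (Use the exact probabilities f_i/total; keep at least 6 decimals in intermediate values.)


Per-symbol terms -p_i * log2(p_i) with p_i = f_i/39:
  p = 2/39 = 0.051282: log2(p) = -4.285402, -p*log2(p) = 0.219764
  p = 16/39 = 0.410256: log2(p) = -1.285402, -p*log2(p) = 0.527345
  p = 3/39 = 0.076923: log2(p) = -3.700440, -p*log2(p) = 0.284649
  p = 1/39 = 0.025641: log2(p) = -5.285402, -p*log2(p) = 0.135523
  p = 17/39 = 0.435897: log2(p) = -1.197939, -p*log2(p) = 0.522179
H = 0.219764 + 0.527345 + 0.284649 + 0.135523 + 0.522179 = 1.689460

H = 1.6895 bits/symbol


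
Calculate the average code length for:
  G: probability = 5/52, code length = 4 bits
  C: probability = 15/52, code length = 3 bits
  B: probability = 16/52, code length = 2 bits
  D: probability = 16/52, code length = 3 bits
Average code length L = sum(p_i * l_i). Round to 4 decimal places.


Weighted contributions p_i * l_i:
  G: (5/52) * 4 = 20/52
  C: (15/52) * 3 = 45/52
  B: (16/52) * 2 = 32/52
  D: (16/52) * 3 = 48/52
Sum = (20 + 45 + 32 + 48)/52 = 145/52

L = 145/52 = 2.7885 bits/symbol


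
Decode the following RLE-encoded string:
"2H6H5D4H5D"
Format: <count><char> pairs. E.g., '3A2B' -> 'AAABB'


Expanding each <count><char> pair:
  2H -> 'HH'
  6H -> 'HHHHHH'
  5D -> 'DDDDD'
  4H -> 'HHHH'
  5D -> 'DDDDD'

Decoded = HHHHHHHHDDDDDHHHHDDDDD


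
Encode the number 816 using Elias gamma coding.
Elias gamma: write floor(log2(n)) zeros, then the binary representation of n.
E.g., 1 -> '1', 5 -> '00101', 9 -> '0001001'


num_bits = floor(log2(816)) + 1 = 10
leading_zeros = num_bits - 1 = 9
binary(816) = 1100110000

Elias gamma(816) = '000000000' + '1100110000' = 0000000001100110000 (19 bits)


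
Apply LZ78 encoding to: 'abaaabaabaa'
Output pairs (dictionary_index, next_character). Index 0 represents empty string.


LZ78 encoding steps:
Dictionary: {0: ''}
Step 1: w='' (idx 0), next='a' -> output (0, 'a'), add 'a' as idx 1
Step 2: w='' (idx 0), next='b' -> output (0, 'b'), add 'b' as idx 2
Step 3: w='a' (idx 1), next='a' -> output (1, 'a'), add 'aa' as idx 3
Step 4: w='a' (idx 1), next='b' -> output (1, 'b'), add 'ab' as idx 4
Step 5: w='aa' (idx 3), next='b' -> output (3, 'b'), add 'aab' as idx 5
Step 6: w='aa' (idx 3), end of input -> output (3, '')


Encoded: [(0, 'a'), (0, 'b'), (1, 'a'), (1, 'b'), (3, 'b'), (3, '')]


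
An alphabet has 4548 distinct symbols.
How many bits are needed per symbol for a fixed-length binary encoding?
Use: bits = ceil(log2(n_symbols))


log2(4548) = 12.151
Bracket: 2^12 = 4096 < 4548 <= 2^13 = 8192
So ceil(log2(4548)) = 13

bits = ceil(log2(4548)) = ceil(12.151) = 13 bits


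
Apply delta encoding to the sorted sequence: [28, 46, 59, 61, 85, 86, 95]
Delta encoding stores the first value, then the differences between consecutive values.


First value: 28
Deltas:
  46 - 28 = 18
  59 - 46 = 13
  61 - 59 = 2
  85 - 61 = 24
  86 - 85 = 1
  95 - 86 = 9


Delta encoded: [28, 18, 13, 2, 24, 1, 9]


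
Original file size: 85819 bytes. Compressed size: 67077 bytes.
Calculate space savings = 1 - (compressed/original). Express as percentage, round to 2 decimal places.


ratio = compressed/original = 67077/85819 = 0.78161
savings = 1 - ratio = 1 - 0.78161 = 0.21839
as a percentage: 0.21839 * 100 = 21.84%

Space savings = 1 - 67077/85819 = 21.84%


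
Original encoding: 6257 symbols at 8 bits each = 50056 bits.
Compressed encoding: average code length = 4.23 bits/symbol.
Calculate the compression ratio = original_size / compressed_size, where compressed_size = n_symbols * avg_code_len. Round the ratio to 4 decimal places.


original_size = n_symbols * orig_bits = 6257 * 8 = 50056 bits
compressed_size = n_symbols * avg_code_len = 6257 * 4.23 = 26467.11 bits
ratio = original_size / compressed_size = 50056 / 26467.11 = 1.8913

Compression ratio = 1.8913


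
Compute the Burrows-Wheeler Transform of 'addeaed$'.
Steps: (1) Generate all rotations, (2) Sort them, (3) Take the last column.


Rotations (sorted):
  0: $addeaed -> last char: d
  1: addeaed$ -> last char: $
  2: aed$adde -> last char: e
  3: d$addeae -> last char: e
  4: ddeaed$a -> last char: a
  5: deaed$ad -> last char: d
  6: eaed$add -> last char: d
  7: ed$addea -> last char: a


BWT = d$eeadda


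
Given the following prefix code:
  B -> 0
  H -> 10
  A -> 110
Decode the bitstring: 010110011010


Decoding step by step:
Bits 0 -> B
Bits 10 -> H
Bits 110 -> A
Bits 0 -> B
Bits 110 -> A
Bits 10 -> H


Decoded message: BHABAH


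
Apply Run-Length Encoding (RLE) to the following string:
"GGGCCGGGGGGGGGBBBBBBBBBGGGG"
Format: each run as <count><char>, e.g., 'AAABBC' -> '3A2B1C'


Scanning runs left to right:
  i=0: run of 'G' x 3 -> '3G'
  i=3: run of 'C' x 2 -> '2C'
  i=5: run of 'G' x 9 -> '9G'
  i=14: run of 'B' x 9 -> '9B'
  i=23: run of 'G' x 4 -> '4G'

RLE = 3G2C9G9B4G


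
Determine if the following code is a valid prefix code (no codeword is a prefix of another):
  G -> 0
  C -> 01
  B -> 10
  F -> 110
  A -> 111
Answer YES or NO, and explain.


Checking each pair (does one codeword prefix another?):
  G='0' vs C='01': prefix -- VIOLATION

NO -- this is NOT a valid prefix code. G (0) is a prefix of C (01).


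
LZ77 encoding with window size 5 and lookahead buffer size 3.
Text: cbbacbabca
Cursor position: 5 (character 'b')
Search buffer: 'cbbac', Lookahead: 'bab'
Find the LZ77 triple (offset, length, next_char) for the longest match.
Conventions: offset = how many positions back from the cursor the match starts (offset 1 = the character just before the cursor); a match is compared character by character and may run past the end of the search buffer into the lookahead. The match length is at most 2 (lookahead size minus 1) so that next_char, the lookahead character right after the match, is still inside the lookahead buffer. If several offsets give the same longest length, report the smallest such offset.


Try each offset into the search buffer:
  offset=1 (pos 4, char 'c'): match length 0
  offset=2 (pos 3, char 'a'): match length 0
  offset=3 (pos 2, char 'b'): match length 2
  offset=4 (pos 1, char 'b'): match length 1
  offset=5 (pos 0, char 'c'): match length 0
Longest match has length 2 at offset 3.
next_char = character at position 5 + 2 = 7 -> 'b'

Best match: offset=3, length=2 (matching 'ba' starting at position 2)
LZ77 triple: (3, 2, 'b')


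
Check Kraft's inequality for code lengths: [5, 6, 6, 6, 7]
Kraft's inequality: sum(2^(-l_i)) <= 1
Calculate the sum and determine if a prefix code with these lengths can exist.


Sum = 2^(-5) + 2^(-6) + 2^(-6) + 2^(-6) + 2^(-7)
    = 0.03125 + 0.015625 + 0.015625 + 0.015625 + 0.0078125
    = 11/128 = 0.0859375
Since 0.0859375 <= 1, Kraft's inequality IS satisfied.
A prefix code with these lengths CAN exist.

Kraft sum = 0.0859375. Satisfied.


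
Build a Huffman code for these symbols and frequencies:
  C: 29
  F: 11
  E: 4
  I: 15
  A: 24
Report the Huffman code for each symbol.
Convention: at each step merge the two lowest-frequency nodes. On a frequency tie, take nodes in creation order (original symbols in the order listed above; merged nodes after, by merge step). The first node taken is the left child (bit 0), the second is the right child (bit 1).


Huffman tree construction:
Step 1: Merge E(4) + F(11) = 15
Step 2: Merge I(15) + (E+F)(15) = 30
Step 3: Merge A(24) + C(29) = 53
Step 4: Merge (I+(E+F))(30) + (A+C)(53) = 83
Read each symbol's code off the tree from the root (left child = 0, right child = 1).

Codes:
  C: 11 (length 2)
  F: 011 (length 3)
  E: 010 (length 3)
  I: 00 (length 2)
  A: 10 (length 2)
Average code length: 181/83 = 2.1807 bits/symbol


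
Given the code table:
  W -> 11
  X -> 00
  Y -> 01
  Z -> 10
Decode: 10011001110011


Decoding:
10 -> Z
01 -> Y
10 -> Z
01 -> Y
11 -> W
00 -> X
11 -> W


Result: ZYZYWXW


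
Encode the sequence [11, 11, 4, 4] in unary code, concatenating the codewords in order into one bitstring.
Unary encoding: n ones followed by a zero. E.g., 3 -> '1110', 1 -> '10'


Encode each number as n ones followed by a terminating 0:
  11 -> 111111111110 (12 bits)
  11 -> 111111111110 (12 bits)
  4 -> 11110 (5 bits)
  4 -> 11110 (5 bits)
Total length = 12 + 12 + 5 + 5 = 34 bits.

Unary([11, 11, 4, 4]) = 1111111111101111111111101111011110 (34 bits)


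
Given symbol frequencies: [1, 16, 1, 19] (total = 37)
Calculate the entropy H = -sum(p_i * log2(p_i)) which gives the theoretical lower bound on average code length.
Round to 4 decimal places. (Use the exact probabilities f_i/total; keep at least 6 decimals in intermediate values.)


Per-symbol terms -p_i * log2(p_i) with p_i = f_i/37:
  p = 1/37 = 0.027027: log2(p) = -5.209453, -p*log2(p) = 0.140796
  p = 16/37 = 0.432432: log2(p) = -1.209453, -p*log2(p) = 0.523007
  p = 1/37 = 0.027027: log2(p) = -5.209453, -p*log2(p) = 0.140796
  p = 19/37 = 0.513514: log2(p) = -0.961526, -p*log2(p) = 0.493757
H = 0.140796 + 0.523007 + 0.140796 + 0.493757 = 1.298356

H = 1.2984 bits/symbol


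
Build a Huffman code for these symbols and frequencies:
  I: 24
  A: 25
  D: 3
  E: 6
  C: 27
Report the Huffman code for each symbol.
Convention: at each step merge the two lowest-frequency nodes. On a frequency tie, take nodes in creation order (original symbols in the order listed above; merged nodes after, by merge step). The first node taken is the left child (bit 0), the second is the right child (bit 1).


Huffman tree construction:
Step 1: Merge D(3) + E(6) = 9
Step 2: Merge (D+E)(9) + I(24) = 33
Step 3: Merge A(25) + C(27) = 52
Step 4: Merge ((D+E)+I)(33) + (A+C)(52) = 85
Read each symbol's code off the tree from the root (left child = 0, right child = 1).

Codes:
  I: 01 (length 2)
  A: 10 (length 2)
  D: 000 (length 3)
  E: 001 (length 3)
  C: 11 (length 2)
Average code length: 179/85 = 2.1059 bits/symbol


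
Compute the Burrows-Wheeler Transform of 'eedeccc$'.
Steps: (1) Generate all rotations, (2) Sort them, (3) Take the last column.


Rotations (sorted):
  0: $eedeccc -> last char: c
  1: c$eedecc -> last char: c
  2: cc$eedec -> last char: c
  3: ccc$eede -> last char: e
  4: deccc$ee -> last char: e
  5: eccc$eed -> last char: d
  6: edeccc$e -> last char: e
  7: eedeccc$ -> last char: $


BWT = ccceede$


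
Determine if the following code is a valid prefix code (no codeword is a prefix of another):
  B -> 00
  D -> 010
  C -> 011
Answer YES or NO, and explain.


Checking each pair (does one codeword prefix another?):
  B='00' vs D='010': no prefix
  B='00' vs C='011': no prefix
  D='010' vs B='00': no prefix
  D='010' vs C='011': no prefix
  C='011' vs B='00': no prefix
  C='011' vs D='010': no prefix
No violation found over all pairs.

YES -- this is a valid prefix code. No codeword is a prefix of any other codeword.


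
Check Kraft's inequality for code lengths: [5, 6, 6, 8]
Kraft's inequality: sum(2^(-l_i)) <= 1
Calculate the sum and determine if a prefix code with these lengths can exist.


Sum = 2^(-5) + 2^(-6) + 2^(-6) + 2^(-8)
    = 0.03125 + 0.015625 + 0.015625 + 0.00390625
    = 17/256 = 0.06640625
Since 0.06640625 <= 1, Kraft's inequality IS satisfied.
A prefix code with these lengths CAN exist.

Kraft sum = 0.06640625. Satisfied.


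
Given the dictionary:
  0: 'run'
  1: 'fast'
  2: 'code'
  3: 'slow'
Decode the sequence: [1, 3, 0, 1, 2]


Look up each index in the dictionary:
  1 -> 'fast'
  3 -> 'slow'
  0 -> 'run'
  1 -> 'fast'
  2 -> 'code'

Decoded: "fast slow run fast code"


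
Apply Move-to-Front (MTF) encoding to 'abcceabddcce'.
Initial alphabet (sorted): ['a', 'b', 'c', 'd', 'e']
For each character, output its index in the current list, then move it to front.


MTF encoding:
'a': index 0 in ['a', 'b', 'c', 'd', 'e'] -> ['a', 'b', 'c', 'd', 'e']
'b': index 1 in ['a', 'b', 'c', 'd', 'e'] -> ['b', 'a', 'c', 'd', 'e']
'c': index 2 in ['b', 'a', 'c', 'd', 'e'] -> ['c', 'b', 'a', 'd', 'e']
'c': index 0 in ['c', 'b', 'a', 'd', 'e'] -> ['c', 'b', 'a', 'd', 'e']
'e': index 4 in ['c', 'b', 'a', 'd', 'e'] -> ['e', 'c', 'b', 'a', 'd']
'a': index 3 in ['e', 'c', 'b', 'a', 'd'] -> ['a', 'e', 'c', 'b', 'd']
'b': index 3 in ['a', 'e', 'c', 'b', 'd'] -> ['b', 'a', 'e', 'c', 'd']
'd': index 4 in ['b', 'a', 'e', 'c', 'd'] -> ['d', 'b', 'a', 'e', 'c']
'd': index 0 in ['d', 'b', 'a', 'e', 'c'] -> ['d', 'b', 'a', 'e', 'c']
'c': index 4 in ['d', 'b', 'a', 'e', 'c'] -> ['c', 'd', 'b', 'a', 'e']
'c': index 0 in ['c', 'd', 'b', 'a', 'e'] -> ['c', 'd', 'b', 'a', 'e']
'e': index 4 in ['c', 'd', 'b', 'a', 'e'] -> ['e', 'c', 'd', 'b', 'a']


Output: [0, 1, 2, 0, 4, 3, 3, 4, 0, 4, 0, 4]


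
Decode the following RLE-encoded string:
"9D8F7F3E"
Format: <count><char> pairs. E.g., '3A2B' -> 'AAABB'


Expanding each <count><char> pair:
  9D -> 'DDDDDDDDD'
  8F -> 'FFFFFFFF'
  7F -> 'FFFFFFF'
  3E -> 'EEE'

Decoded = DDDDDDDDDFFFFFFFFFFFFFFFEEE


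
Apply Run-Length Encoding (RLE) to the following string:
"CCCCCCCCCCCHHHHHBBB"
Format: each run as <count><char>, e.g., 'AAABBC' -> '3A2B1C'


Scanning runs left to right:
  i=0: run of 'C' x 11 -> '11C'
  i=11: run of 'H' x 5 -> '5H'
  i=16: run of 'B' x 3 -> '3B'

RLE = 11C5H3B


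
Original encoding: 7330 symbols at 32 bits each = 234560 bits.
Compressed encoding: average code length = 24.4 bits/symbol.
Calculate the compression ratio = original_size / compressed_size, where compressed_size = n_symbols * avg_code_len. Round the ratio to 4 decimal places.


original_size = n_symbols * orig_bits = 7330 * 32 = 234560 bits
compressed_size = n_symbols * avg_code_len = 7330 * 24.4 = 178852.0 bits
ratio = original_size / compressed_size = 234560 / 178852.0 = 1.3115

Compression ratio = 1.3115


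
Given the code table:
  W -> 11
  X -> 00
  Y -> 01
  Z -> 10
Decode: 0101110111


Decoding:
01 -> Y
01 -> Y
11 -> W
01 -> Y
11 -> W


Result: YYWYW


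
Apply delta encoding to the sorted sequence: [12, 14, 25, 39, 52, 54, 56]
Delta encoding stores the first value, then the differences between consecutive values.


First value: 12
Deltas:
  14 - 12 = 2
  25 - 14 = 11
  39 - 25 = 14
  52 - 39 = 13
  54 - 52 = 2
  56 - 54 = 2


Delta encoded: [12, 2, 11, 14, 13, 2, 2]


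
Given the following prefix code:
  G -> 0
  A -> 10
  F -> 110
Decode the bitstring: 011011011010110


Decoding step by step:
Bits 0 -> G
Bits 110 -> F
Bits 110 -> F
Bits 110 -> F
Bits 10 -> A
Bits 110 -> F


Decoded message: GFFFAF


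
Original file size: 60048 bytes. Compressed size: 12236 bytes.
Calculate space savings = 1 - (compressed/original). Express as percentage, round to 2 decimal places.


ratio = compressed/original = 12236/60048 = 0.20377
savings = 1 - ratio = 1 - 0.20377 = 0.79623
as a percentage: 0.79623 * 100 = 79.62%

Space savings = 1 - 12236/60048 = 79.62%


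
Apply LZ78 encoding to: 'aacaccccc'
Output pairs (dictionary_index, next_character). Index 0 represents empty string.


LZ78 encoding steps:
Dictionary: {0: ''}
Step 1: w='' (idx 0), next='a' -> output (0, 'a'), add 'a' as idx 1
Step 2: w='a' (idx 1), next='c' -> output (1, 'c'), add 'ac' as idx 2
Step 3: w='ac' (idx 2), next='c' -> output (2, 'c'), add 'acc' as idx 3
Step 4: w='' (idx 0), next='c' -> output (0, 'c'), add 'c' as idx 4
Step 5: w='c' (idx 4), next='c' -> output (4, 'c'), add 'cc' as idx 5


Encoded: [(0, 'a'), (1, 'c'), (2, 'c'), (0, 'c'), (4, 'c')]


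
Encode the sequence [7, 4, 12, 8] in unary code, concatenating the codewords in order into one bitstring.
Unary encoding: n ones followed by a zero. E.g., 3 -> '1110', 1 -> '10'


Encode each number as n ones followed by a terminating 0:
  7 -> 11111110 (8 bits)
  4 -> 11110 (5 bits)
  12 -> 1111111111110 (13 bits)
  8 -> 111111110 (9 bits)
Total length = 8 + 5 + 13 + 9 = 35 bits.

Unary([7, 4, 12, 8]) = 11111110111101111111111110111111110 (35 bits)


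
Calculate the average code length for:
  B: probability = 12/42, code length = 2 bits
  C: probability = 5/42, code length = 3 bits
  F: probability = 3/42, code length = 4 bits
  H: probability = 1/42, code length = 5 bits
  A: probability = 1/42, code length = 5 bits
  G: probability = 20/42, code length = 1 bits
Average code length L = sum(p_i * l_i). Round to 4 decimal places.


Weighted contributions p_i * l_i:
  B: (12/42) * 2 = 24/42
  C: (5/42) * 3 = 15/42
  F: (3/42) * 4 = 12/42
  H: (1/42) * 5 = 5/42
  A: (1/42) * 5 = 5/42
  G: (20/42) * 1 = 20/42
Sum = (24 + 15 + 12 + 5 + 5 + 20)/42 = 81/42

L = 81/42 = 1.9286 bits/symbol


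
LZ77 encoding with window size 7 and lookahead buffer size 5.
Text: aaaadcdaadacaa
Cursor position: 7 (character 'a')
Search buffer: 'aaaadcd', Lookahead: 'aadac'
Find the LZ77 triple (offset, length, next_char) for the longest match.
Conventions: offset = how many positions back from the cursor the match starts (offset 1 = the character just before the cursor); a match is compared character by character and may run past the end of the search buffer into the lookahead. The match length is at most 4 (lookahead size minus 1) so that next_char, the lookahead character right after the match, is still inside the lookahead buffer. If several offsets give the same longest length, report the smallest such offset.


Try each offset into the search buffer:
  offset=1 (pos 6, char 'd'): match length 0
  offset=2 (pos 5, char 'c'): match length 0
  offset=3 (pos 4, char 'd'): match length 0
  offset=4 (pos 3, char 'a'): match length 1
  offset=5 (pos 2, char 'a'): match length 3
  offset=6 (pos 1, char 'a'): match length 2
  offset=7 (pos 0, char 'a'): match length 2
Longest match has length 3 at offset 5.
next_char = character at position 7 + 3 = 10 -> 'a'

Best match: offset=5, length=3 (matching 'aad' starting at position 2)
LZ77 triple: (5, 3, 'a')


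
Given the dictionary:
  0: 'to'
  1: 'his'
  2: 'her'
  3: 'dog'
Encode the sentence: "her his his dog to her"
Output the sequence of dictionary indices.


Look up each word in the dictionary:
  'her' -> 2
  'his' -> 1
  'his' -> 1
  'dog' -> 3
  'to' -> 0
  'her' -> 2

Encoded: [2, 1, 1, 3, 0, 2]


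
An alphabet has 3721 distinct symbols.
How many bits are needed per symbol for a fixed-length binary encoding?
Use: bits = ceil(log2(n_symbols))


log2(3721) = 11.8615
Bracket: 2^11 = 2048 < 3721 <= 2^12 = 4096
So ceil(log2(3721)) = 12

bits = ceil(log2(3721)) = ceil(11.8615) = 12 bits


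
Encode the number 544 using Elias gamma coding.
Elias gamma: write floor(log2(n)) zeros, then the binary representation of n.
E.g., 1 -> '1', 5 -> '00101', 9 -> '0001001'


num_bits = floor(log2(544)) + 1 = 10
leading_zeros = num_bits - 1 = 9
binary(544) = 1000100000

Elias gamma(544) = '000000000' + '1000100000' = 0000000001000100000 (19 bits)


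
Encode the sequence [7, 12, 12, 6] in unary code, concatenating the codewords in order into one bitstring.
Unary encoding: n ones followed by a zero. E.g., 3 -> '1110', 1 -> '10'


Encode each number as n ones followed by a terminating 0:
  7 -> 11111110 (8 bits)
  12 -> 1111111111110 (13 bits)
  12 -> 1111111111110 (13 bits)
  6 -> 1111110 (7 bits)
Total length = 8 + 13 + 13 + 7 = 41 bits.

Unary([7, 12, 12, 6]) = 11111110111111111111011111111111101111110 (41 bits)


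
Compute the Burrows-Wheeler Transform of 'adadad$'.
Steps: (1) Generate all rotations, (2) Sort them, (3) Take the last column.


Rotations (sorted):
  0: $adadad -> last char: d
  1: ad$adad -> last char: d
  2: adad$ad -> last char: d
  3: adadad$ -> last char: $
  4: d$adada -> last char: a
  5: dad$ada -> last char: a
  6: dadad$a -> last char: a


BWT = ddd$aaa


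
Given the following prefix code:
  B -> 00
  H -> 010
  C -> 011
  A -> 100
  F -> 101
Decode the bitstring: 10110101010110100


Decoding step by step:
Bits 101 -> F
Bits 101 -> F
Bits 010 -> H
Bits 101 -> F
Bits 101 -> F
Bits 00 -> B


Decoded message: FFHFFB


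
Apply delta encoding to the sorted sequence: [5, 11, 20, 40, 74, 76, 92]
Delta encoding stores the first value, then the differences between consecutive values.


First value: 5
Deltas:
  11 - 5 = 6
  20 - 11 = 9
  40 - 20 = 20
  74 - 40 = 34
  76 - 74 = 2
  92 - 76 = 16


Delta encoded: [5, 6, 9, 20, 34, 2, 16]


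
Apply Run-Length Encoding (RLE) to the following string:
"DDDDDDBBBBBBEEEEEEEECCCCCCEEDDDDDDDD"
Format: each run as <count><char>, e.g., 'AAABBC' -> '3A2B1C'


Scanning runs left to right:
  i=0: run of 'D' x 6 -> '6D'
  i=6: run of 'B' x 6 -> '6B'
  i=12: run of 'E' x 8 -> '8E'
  i=20: run of 'C' x 6 -> '6C'
  i=26: run of 'E' x 2 -> '2E'
  i=28: run of 'D' x 8 -> '8D'

RLE = 6D6B8E6C2E8D


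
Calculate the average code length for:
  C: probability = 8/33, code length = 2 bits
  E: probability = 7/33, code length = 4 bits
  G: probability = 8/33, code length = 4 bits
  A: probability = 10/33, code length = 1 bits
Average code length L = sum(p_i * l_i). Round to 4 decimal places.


Weighted contributions p_i * l_i:
  C: (8/33) * 2 = 16/33
  E: (7/33) * 4 = 28/33
  G: (8/33) * 4 = 32/33
  A: (10/33) * 1 = 10/33
Sum = (16 + 28 + 32 + 10)/33 = 86/33

L = 86/33 = 2.6061 bits/symbol


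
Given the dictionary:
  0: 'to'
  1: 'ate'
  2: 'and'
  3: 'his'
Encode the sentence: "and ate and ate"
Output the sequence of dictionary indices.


Look up each word in the dictionary:
  'and' -> 2
  'ate' -> 1
  'and' -> 2
  'ate' -> 1

Encoded: [2, 1, 2, 1]


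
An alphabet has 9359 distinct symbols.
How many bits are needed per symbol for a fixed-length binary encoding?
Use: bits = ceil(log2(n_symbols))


log2(9359) = 13.1921
Bracket: 2^13 = 8192 < 9359 <= 2^14 = 16384
So ceil(log2(9359)) = 14

bits = ceil(log2(9359)) = ceil(13.1921) = 14 bits


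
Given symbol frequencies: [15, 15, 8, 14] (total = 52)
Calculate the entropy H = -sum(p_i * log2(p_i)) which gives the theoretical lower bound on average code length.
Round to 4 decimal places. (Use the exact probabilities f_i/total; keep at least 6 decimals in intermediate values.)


Per-symbol terms -p_i * log2(p_i) with p_i = f_i/52:
  p = 15/52 = 0.288462: log2(p) = -1.793549, -p*log2(p) = 0.517370
  p = 15/52 = 0.288462: log2(p) = -1.793549, -p*log2(p) = 0.517370
  p = 8/52 = 0.153846: log2(p) = -2.700440, -p*log2(p) = 0.415452
  p = 14/52 = 0.269231: log2(p) = -1.893085, -p*log2(p) = 0.509677
H = 0.517370 + 0.517370 + 0.415452 + 0.509677 = 1.959869

H = 1.9599 bits/symbol


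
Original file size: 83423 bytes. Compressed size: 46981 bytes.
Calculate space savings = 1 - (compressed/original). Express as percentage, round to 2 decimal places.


ratio = compressed/original = 46981/83423 = 0.563166
savings = 1 - ratio = 1 - 0.563166 = 0.436834
as a percentage: 0.436834 * 100 = 43.68%

Space savings = 1 - 46981/83423 = 43.68%


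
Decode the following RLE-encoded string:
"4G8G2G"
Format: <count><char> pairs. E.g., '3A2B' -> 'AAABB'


Expanding each <count><char> pair:
  4G -> 'GGGG'
  8G -> 'GGGGGGGG'
  2G -> 'GG'

Decoded = GGGGGGGGGGGGGG


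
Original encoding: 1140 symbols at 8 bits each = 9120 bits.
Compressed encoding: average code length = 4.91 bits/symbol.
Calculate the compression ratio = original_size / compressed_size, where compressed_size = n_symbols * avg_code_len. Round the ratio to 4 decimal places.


original_size = n_symbols * orig_bits = 1140 * 8 = 9120 bits
compressed_size = n_symbols * avg_code_len = 1140 * 4.91 = 5597.4 bits
ratio = original_size / compressed_size = 9120 / 5597.4 = 1.6293

Compression ratio = 1.6293


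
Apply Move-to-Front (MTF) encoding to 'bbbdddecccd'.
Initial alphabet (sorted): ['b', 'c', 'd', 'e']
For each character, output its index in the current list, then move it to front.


MTF encoding:
'b': index 0 in ['b', 'c', 'd', 'e'] -> ['b', 'c', 'd', 'e']
'b': index 0 in ['b', 'c', 'd', 'e'] -> ['b', 'c', 'd', 'e']
'b': index 0 in ['b', 'c', 'd', 'e'] -> ['b', 'c', 'd', 'e']
'd': index 2 in ['b', 'c', 'd', 'e'] -> ['d', 'b', 'c', 'e']
'd': index 0 in ['d', 'b', 'c', 'e'] -> ['d', 'b', 'c', 'e']
'd': index 0 in ['d', 'b', 'c', 'e'] -> ['d', 'b', 'c', 'e']
'e': index 3 in ['d', 'b', 'c', 'e'] -> ['e', 'd', 'b', 'c']
'c': index 3 in ['e', 'd', 'b', 'c'] -> ['c', 'e', 'd', 'b']
'c': index 0 in ['c', 'e', 'd', 'b'] -> ['c', 'e', 'd', 'b']
'c': index 0 in ['c', 'e', 'd', 'b'] -> ['c', 'e', 'd', 'b']
'd': index 2 in ['c', 'e', 'd', 'b'] -> ['d', 'c', 'e', 'b']


Output: [0, 0, 0, 2, 0, 0, 3, 3, 0, 0, 2]


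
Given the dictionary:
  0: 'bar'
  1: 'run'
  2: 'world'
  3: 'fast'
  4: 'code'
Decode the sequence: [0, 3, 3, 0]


Look up each index in the dictionary:
  0 -> 'bar'
  3 -> 'fast'
  3 -> 'fast'
  0 -> 'bar'

Decoded: "bar fast fast bar"


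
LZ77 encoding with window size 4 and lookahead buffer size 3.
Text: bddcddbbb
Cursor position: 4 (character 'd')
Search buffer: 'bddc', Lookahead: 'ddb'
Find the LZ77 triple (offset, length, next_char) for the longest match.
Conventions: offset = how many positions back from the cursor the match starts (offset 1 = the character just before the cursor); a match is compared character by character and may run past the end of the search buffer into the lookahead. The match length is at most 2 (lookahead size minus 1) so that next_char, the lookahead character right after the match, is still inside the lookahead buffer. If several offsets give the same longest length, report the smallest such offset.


Try each offset into the search buffer:
  offset=1 (pos 3, char 'c'): match length 0
  offset=2 (pos 2, char 'd'): match length 1
  offset=3 (pos 1, char 'd'): match length 2
  offset=4 (pos 0, char 'b'): match length 0
Longest match has length 2 at offset 3.
next_char = character at position 4 + 2 = 6 -> 'b'

Best match: offset=3, length=2 (matching 'dd' starting at position 1)
LZ77 triple: (3, 2, 'b')


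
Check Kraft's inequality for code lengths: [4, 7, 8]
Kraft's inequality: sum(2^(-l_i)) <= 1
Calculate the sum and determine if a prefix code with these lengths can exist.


Sum = 2^(-4) + 2^(-7) + 2^(-8)
    = 0.0625 + 0.0078125 + 0.00390625
    = 19/256 = 0.07421875
Since 0.07421875 <= 1, Kraft's inequality IS satisfied.
A prefix code with these lengths CAN exist.

Kraft sum = 0.07421875. Satisfied.


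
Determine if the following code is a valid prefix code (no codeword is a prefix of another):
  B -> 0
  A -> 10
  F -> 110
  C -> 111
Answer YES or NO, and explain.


Checking each pair (does one codeword prefix another?):
  B='0' vs A='10': no prefix
  B='0' vs F='110': no prefix
  B='0' vs C='111': no prefix
  A='10' vs B='0': no prefix
  A='10' vs F='110': no prefix
  A='10' vs C='111': no prefix
  F='110' vs B='0': no prefix
  F='110' vs A='10': no prefix
  F='110' vs C='111': no prefix
  C='111' vs B='0': no prefix
  C='111' vs A='10': no prefix
  C='111' vs F='110': no prefix
No violation found over all pairs.

YES -- this is a valid prefix code. No codeword is a prefix of any other codeword.


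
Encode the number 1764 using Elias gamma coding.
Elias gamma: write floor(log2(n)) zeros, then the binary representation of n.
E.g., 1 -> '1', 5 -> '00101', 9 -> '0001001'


num_bits = floor(log2(1764)) + 1 = 11
leading_zeros = num_bits - 1 = 10
binary(1764) = 11011100100

Elias gamma(1764) = '0000000000' + '11011100100' = 000000000011011100100 (21 bits)


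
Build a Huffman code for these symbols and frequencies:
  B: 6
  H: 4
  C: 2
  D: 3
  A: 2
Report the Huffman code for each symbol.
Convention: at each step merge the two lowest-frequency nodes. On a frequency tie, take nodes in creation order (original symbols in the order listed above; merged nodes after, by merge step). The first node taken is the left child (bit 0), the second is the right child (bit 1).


Huffman tree construction:
Step 1: Merge C(2) + A(2) = 4
Step 2: Merge D(3) + H(4) = 7
Step 3: Merge (C+A)(4) + B(6) = 10
Step 4: Merge (D+H)(7) + ((C+A)+B)(10) = 17
Read each symbol's code off the tree from the root (left child = 0, right child = 1).

Codes:
  B: 11 (length 2)
  H: 01 (length 2)
  C: 100 (length 3)
  D: 00 (length 2)
  A: 101 (length 3)
Average code length: 38/17 = 2.2353 bits/symbol


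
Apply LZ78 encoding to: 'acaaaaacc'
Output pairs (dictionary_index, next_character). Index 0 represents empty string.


LZ78 encoding steps:
Dictionary: {0: ''}
Step 1: w='' (idx 0), next='a' -> output (0, 'a'), add 'a' as idx 1
Step 2: w='' (idx 0), next='c' -> output (0, 'c'), add 'c' as idx 2
Step 3: w='a' (idx 1), next='a' -> output (1, 'a'), add 'aa' as idx 3
Step 4: w='aa' (idx 3), next='a' -> output (3, 'a'), add 'aaa' as idx 4
Step 5: w='c' (idx 2), next='c' -> output (2, 'c'), add 'cc' as idx 5


Encoded: [(0, 'a'), (0, 'c'), (1, 'a'), (3, 'a'), (2, 'c')]


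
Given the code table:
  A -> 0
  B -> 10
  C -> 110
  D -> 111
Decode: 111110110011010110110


Decoding:
111 -> D
110 -> C
110 -> C
0 -> A
110 -> C
10 -> B
110 -> C
110 -> C


Result: DCCACBCC
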